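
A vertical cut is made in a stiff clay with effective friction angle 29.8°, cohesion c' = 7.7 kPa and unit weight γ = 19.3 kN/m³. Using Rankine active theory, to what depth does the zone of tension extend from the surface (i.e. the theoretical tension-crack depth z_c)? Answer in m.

K_a = tan²(45° − 29.8°/2) = 0.3360; √K_a = 0.5797.
The active pressure is zero where K_a γ z = 2c√K_a, so z_c = 2c/(γ√K_a) = 2×7.7/(19.3×0.5797) = 1.376 m.

1.38 m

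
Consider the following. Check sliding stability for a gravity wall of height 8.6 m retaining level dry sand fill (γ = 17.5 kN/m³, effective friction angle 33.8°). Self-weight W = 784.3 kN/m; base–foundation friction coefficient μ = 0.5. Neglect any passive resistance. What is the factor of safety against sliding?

K_a = tan²(45° − 33.8°/2) = 0.2851.
P_a = ½K_aγH² = 0.5×0.2851×17.5×8.6² = 184.5 kN/m, acting at H/3 = 2.867 m above the base.
FS_sliding = μW / P_a = 0.5×784.3 / 184.5 = 2.125.

2.13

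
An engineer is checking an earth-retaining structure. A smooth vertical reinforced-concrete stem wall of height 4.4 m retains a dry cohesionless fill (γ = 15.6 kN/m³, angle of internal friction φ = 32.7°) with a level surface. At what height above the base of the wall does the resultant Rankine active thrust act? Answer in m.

1.47 m

K_a = 0.2985.
The pressure distribution is triangular, so the resultant acts at H/3 above the base = 4.4/3 = 1.467 m.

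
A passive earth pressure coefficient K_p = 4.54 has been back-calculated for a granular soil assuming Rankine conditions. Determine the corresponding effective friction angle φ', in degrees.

39.7°

K_p = (1+sin φ)/(1−sin φ) ⇒ sin φ = (K_p − 1)/(K_p + 1) = 0.6390.
φ = arcsin(0.6390) = 39.72°.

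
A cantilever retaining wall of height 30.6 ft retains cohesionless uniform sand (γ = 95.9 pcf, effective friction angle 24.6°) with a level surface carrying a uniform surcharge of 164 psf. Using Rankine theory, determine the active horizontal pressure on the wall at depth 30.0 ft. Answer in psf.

K_a = (1 − sin φ)/(1 + sin φ) = 0.4121.
σ_v = γz + q = 95.9 × 30.0 + 164 = 3041 psf.
σ_h = K_a σ_v = 0.4121 × 3041 = 1253 psf.

1250 psf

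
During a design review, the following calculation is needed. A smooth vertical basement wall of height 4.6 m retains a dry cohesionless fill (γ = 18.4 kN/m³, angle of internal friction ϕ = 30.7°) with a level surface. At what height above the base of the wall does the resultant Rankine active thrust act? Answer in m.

1.53 m

K_a = 0.3240.
The pressure distribution is triangular, so the resultant acts at H/3 above the base = 4.6/3 = 1.533 m.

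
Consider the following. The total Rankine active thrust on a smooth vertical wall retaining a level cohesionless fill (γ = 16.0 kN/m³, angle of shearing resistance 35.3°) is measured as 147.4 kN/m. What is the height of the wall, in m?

8.30 m

K_a = 0.2675. P_a = ½ K_a γ H² ⇒ H = √(2P_a/(K_a γ)).
H = √(2×147.4/(0.2675×16.0)) = 8.299 m.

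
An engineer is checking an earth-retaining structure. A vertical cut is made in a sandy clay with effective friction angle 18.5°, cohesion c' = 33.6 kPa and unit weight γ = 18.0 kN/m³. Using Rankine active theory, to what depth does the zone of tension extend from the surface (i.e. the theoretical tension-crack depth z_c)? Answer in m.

5.19 m

K_a = tan²(45° − 18.5°/2) = 0.5183; √K_a = 0.7199.
The active pressure is zero where K_a γ z = 2c√K_a, so z_c = 2c/(γ√K_a) = 2×33.6/(18.0×0.7199) = 5.186 m.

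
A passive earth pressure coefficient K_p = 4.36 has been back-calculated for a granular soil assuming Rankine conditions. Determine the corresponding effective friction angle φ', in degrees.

38.8°

K_p = (1+sin φ)/(1−sin φ) ⇒ sin φ = (K_p − 1)/(K_p + 1) = 0.6269.
φ = arcsin(0.6269) = 38.82°.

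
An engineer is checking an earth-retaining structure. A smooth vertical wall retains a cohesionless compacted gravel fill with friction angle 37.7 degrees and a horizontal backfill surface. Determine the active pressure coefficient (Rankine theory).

K_a = (1 − sin φ)/(1 + sin φ) = (1 − sin 37.7°)/(1 + sin 37.7°) = 0.2411.

0.241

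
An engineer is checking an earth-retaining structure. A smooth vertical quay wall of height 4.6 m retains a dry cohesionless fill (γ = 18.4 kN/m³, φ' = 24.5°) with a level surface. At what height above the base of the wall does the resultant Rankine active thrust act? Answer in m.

K_a = 0.4137.
The pressure distribution is triangular, so the resultant acts at H/3 above the base = 4.6/3 = 1.533 m.

1.53 m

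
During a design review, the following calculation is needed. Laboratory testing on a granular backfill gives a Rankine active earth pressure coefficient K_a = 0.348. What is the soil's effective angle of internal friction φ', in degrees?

K_a = tan²(45° − φ/2) ⇒ 45° − φ/2 = arctan(√0.348) = 30.54°.
φ = 2(45° − 30.54°) = 28.93°.

28.9°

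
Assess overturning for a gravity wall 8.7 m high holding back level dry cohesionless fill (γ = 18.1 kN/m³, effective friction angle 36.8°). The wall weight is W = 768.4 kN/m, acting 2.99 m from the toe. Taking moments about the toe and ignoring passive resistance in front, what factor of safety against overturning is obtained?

4.61

K_a = tan²(45° − 36.8°/2) = 0.2508.
P_a = ½K_aγH² = 0.5×0.2508×18.1×8.7² = 171.8 kN/m, acting at H/3 = 2.900 m above the base.
Overturning moment M_o = P_a × H/3 = 171.8 × 2.900 = 498.1.
Resisting moment M_r = W × 2.99 = 768.4 × 2.99 = 2298.
FS_overturning = M_r/M_o = 2298/498.1 = 4.612.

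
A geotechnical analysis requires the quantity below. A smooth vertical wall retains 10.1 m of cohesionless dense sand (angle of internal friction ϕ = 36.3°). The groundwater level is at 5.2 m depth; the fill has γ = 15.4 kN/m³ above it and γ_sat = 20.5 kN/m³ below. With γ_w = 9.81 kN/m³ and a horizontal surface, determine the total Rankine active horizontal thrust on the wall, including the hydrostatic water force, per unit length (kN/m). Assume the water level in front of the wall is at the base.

305 kN/m

K_a = tan²(45° − φ/2) = 0.2563.
γ' = 20.5 − 9.81 = 10.69 kN/m³. Depth below WT = 4.9 m.
σ'_h at WT = K_a γ d_w = 20.52 kPa; at base = 20.52 + K_a γ' × 4.9 = 33.95 kPa.
P₁ (0–5.2 m) = ½×20.52×5.2 = 53.36. P₂ (5.2–10.1 m) = ½(20.52+33.95)×4.9 = 133.4.
P_w = ½ γ_w h₂² = 0.5×9.81×4.9² = 117.8. Total = 53.36+133.4+117.8 = 304.6 kN/m.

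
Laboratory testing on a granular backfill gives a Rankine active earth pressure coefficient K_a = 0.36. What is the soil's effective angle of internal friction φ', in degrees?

K_a = tan²(45° − φ/2) ⇒ 45° − φ/2 = arctan(√0.36) = 30.96°.
φ = 2(45° − 30.96°) = 28.07°.

28.1°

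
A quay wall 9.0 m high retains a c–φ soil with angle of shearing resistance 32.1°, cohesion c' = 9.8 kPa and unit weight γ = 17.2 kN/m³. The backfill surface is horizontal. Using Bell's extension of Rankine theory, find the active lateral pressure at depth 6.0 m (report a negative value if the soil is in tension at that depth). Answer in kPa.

20.7 kPa

K_a = (1 − sin φ)/(1 + sin φ) = 0.3060.
σ_a = K_a γ z − 2c√K_a = 0.3060×17.2×6.0 − 2×9.8×0.5532 = 20.74 kPa.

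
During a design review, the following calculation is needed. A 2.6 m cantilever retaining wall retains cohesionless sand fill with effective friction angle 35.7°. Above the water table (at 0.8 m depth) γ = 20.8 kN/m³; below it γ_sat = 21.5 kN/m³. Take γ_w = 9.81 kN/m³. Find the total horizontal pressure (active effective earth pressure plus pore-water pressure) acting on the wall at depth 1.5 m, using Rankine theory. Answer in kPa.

13.4 kPa

K_a = (1 − sin φ)/(1 + sin φ) = 0.2630.
γ' = 21.5 − 9.81 = 11.69 kN/m³.
Effective vertical stress at 1.5 m: σ'_v = 20.8×0.8 + 11.69×0.700 = 24.82 kPa.
σ'_h = K_a σ'_v = 0.2630 × 24.82 = 6.528 kPa; u = γ_w × 0.700 = 6.867 kPa.
Total σ_h = 6.528 + 6.867 = 13.40 kPa.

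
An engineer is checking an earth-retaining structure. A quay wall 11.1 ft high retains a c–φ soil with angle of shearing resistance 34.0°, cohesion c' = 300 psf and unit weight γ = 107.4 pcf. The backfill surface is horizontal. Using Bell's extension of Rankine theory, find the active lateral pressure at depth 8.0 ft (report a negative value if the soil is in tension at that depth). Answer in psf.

-76.1 psf

K_a = (1 − sin φ)/(1 + sin φ) = 0.2827.
σ_a = K_a γ z − 2c√K_a = 0.2827×107.4×8.0 − 2×300×0.5317 = -76.12 psf.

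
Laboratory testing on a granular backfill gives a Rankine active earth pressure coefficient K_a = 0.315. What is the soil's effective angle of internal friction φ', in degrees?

31.4°

K_a = tan²(45° − φ/2) ⇒ 45° − φ/2 = arctan(√0.315) = 29.30°.
φ = 2(45° − 29.30°) = 31.39°.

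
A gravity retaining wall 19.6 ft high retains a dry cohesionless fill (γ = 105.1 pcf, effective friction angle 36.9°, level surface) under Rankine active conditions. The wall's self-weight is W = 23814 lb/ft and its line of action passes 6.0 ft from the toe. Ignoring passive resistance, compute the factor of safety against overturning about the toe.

4.34

K_a = tan²(45° − 36.9°/2) = 0.2497.
P_a = ½K_aγH² = 0.5×0.2497×105.1×19.6² = 5040 lb/ft, acting at H/3 = 6.533 ft above the base.
Overturning moment M_o = P_a × H/3 = 5040 × 6.533 = 32930.
Resisting moment M_r = W × 6.0 = 23814 × 6.0 = 142900.
FS_overturning = M_r/M_o = 142900/32930 = 4.339.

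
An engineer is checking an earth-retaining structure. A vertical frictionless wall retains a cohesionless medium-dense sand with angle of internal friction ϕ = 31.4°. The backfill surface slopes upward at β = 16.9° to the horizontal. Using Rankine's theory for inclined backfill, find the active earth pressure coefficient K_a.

0.361

K_a = cos β · (cos β − √(cos²β − cos²φ)) / (cos β + √(cos²β − cos²φ)).
cos β = 0.9568, cos φ = 0.8536, √(cos²β − cos²φ) = 0.4324.
K_a = 0.9568 × (0.9568 − 0.4324)/(0.9568 + 0.4324) = 0.3612.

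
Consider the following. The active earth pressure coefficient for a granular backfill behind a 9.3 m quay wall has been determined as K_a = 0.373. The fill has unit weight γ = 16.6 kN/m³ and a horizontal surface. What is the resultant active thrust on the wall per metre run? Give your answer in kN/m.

P = ½ K_a γ H² = 0.5 × 0.373 × 16.6 × 9.3² = 267.8 kN/m.

268 kN/m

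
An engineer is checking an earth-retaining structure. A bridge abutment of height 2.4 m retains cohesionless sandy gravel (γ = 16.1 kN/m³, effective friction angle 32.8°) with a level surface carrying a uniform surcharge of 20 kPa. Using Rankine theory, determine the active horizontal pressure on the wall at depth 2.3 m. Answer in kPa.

17.0 kPa

K_a = (1 − sin φ)/(1 + sin φ) = 0.2973.
σ_v = γz + q = 16.1 × 2.3 + 20 = 57.03 kPa.
σ_h = K_a σ_v = 0.2973 × 57.03 = 16.95 kPa.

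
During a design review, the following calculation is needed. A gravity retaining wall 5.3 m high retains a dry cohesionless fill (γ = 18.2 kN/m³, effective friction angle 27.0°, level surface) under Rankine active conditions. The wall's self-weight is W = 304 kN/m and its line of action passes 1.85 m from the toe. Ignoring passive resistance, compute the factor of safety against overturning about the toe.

3.32

K_a = tan²(45° − 27.0°/2) = 0.3755.
P_a = ½K_aγH² = 0.5×0.3755×18.2×5.3² = 95.99 kN/m, acting at H/3 = 1.767 m above the base.
Overturning moment M_o = P_a × H/3 = 95.99 × 1.767 = 169.6.
Resisting moment M_r = W × 1.85 = 304 × 1.85 = 562.4.
FS_overturning = M_r/M_o = 562.4/169.6 = 3.316.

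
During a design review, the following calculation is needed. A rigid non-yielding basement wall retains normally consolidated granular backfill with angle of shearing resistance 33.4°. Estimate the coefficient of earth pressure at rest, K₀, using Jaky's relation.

K₀ = 1 − sin φ' = 1 − sin 33.4° = 0.4495.

0.450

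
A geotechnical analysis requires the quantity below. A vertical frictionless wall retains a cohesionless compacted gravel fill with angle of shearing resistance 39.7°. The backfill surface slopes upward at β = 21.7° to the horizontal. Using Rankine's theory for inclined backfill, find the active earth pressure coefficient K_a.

0.262

K_a = cos β · (cos β − √(cos²β − cos²φ)) / (cos β + √(cos²β − cos²φ)).
cos β = 0.9291, cos φ = 0.7694, √(cos²β − cos²φ) = 0.5209.
K_a = 0.9291 × (0.9291 − 0.5209)/(0.9291 + 0.5209) = 0.2616.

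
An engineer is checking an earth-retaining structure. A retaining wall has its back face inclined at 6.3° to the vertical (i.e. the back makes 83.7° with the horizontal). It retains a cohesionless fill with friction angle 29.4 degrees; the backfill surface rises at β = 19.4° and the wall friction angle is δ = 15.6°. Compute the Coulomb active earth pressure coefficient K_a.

0.493

K_a = sin²(α+φ) / [sin²α · sin(α−δ) · (1 + √{sin(φ+δ)sin(φ−β) / (sin(α−δ)sin(α+β))})²].
With α = 83.7°, φ = 29.4°, δ = 15.6°, β = 19.4°: K_a = 0.4928.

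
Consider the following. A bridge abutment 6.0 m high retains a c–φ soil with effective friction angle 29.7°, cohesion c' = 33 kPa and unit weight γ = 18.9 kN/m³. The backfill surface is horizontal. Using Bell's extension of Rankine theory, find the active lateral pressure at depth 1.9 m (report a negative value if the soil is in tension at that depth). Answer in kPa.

K_a = (1 − sin φ)/(1 + sin φ) = 0.3374.
σ_a = K_a γ z − 2c√K_a = 0.3374×18.9×1.9 − 2×33×0.5808 = -26.22 kPa.

-26.2 kPa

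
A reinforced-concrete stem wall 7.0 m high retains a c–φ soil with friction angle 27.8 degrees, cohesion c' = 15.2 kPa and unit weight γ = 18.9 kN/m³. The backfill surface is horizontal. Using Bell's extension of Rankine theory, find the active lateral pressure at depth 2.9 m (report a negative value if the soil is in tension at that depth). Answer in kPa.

1.61 kPa

K_a = (1 − sin φ)/(1 + sin φ) = 0.3639.
σ_a = K_a γ z − 2c√K_a = 0.3639×18.9×2.9 − 2×15.2×0.6032 = 1.607 kPa.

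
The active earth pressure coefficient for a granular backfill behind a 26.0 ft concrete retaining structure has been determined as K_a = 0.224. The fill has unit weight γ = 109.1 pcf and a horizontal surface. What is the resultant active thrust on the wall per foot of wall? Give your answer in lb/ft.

8260 lb/ft

P = ½ K_a γ H² = 0.5 × 0.224 × 109.1 × 26.0² = 8260 lb/ft.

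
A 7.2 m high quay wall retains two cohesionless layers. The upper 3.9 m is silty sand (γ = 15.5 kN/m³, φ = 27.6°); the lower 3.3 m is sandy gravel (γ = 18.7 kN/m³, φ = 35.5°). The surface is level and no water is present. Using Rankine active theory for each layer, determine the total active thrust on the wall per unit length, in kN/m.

K_a1 = tan²(45°−27.6°/2) = 0.3668; K_a2 = tan²(45°−35.5°/2) = 0.2653.
Layer 1: σ at base = K_a1 γ₁ h₁ = 22.17 kPa; P₁ = ½×22.17×3.9 = 43.23.
Layer 2: σ_v at top = γ₁h₁ = 60.45; σ_h top = K_a2×60.45 = 16.03; σ_h base = K_a2×(60.45+18.7×3.3) = 32.40.
P₂ = ½(16.03+32.40)×3.3 = 79.92. Total P_a = 43.23+79.92 = 123.2 kN/m.

123 kN/m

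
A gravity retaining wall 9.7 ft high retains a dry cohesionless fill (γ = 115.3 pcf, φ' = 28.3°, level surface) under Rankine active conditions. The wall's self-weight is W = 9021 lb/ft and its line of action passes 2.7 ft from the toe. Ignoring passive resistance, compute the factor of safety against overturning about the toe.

K_a = tan²(45° − 28.3°/2) = 0.3568.
P_a = ½K_aγH² = 0.5×0.3568×115.3×9.7² = 1935 lb/ft, acting at H/3 = 3.233 ft above the base.
Overturning moment M_o = P_a × H/3 = 1935 × 3.233 = 6257.
Resisting moment M_r = W × 2.7 = 9021 × 2.7 = 24360.
FS_overturning = M_r/M_o = 24360/6257 = 3.893.

3.89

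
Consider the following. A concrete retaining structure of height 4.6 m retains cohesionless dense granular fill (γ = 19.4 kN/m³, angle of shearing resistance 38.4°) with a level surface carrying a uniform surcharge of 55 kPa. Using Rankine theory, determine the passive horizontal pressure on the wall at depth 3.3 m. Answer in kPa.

K_p = (1 + sin φ)/(1 − sin φ) = 4.279.
σ_v = γz + q = 19.4 × 3.3 + 55 = 119.0 kPa.
σ_h = K_p σ_v = 4.279 × 119.0 = 509.3 kPa.

509 kPa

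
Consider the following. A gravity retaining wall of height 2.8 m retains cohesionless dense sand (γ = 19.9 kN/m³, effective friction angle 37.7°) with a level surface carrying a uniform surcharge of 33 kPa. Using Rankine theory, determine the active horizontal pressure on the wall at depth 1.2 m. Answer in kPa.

K_a = (1 − sin φ)/(1 + sin φ) = 0.2411.
σ_v = γz + q = 19.9 × 1.2 + 33 = 56.88 kPa.
σ_h = K_a σ_v = 0.2411 × 56.88 = 13.71 kPa.

13.7 kPa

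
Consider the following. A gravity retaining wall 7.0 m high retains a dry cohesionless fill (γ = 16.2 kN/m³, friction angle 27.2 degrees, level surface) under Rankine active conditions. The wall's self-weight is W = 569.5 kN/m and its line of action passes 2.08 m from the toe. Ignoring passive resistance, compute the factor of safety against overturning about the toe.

K_a = tan²(45° − 27.2°/2) = 0.3726.
P_a = ½K_aγH² = 0.5×0.3726×16.2×7.0² = 147.9 kN/m, acting at H/3 = 2.333 m above the base.
Overturning moment M_o = P_a × H/3 = 147.9 × 2.333 = 345.1.
Resisting moment M_r = W × 2.08 = 569.5 × 2.08 = 1185.
FS_overturning = M_r/M_o = 1185/345.1 = 3.433.

3.43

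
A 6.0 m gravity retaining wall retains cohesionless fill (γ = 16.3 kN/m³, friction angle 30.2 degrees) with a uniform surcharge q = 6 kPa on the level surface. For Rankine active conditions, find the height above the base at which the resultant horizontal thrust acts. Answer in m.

2.11 m

K_a = 0.3307.
Triangular part P₁ = ½K_aγH² = 97.01 at H/3 = 2.000 m; rectangular part P₂ = K_a q H = 11.90 at H/2 = 3.000 m.
ȳ = (P₁·2.000 + P₂·3.000)/(P₁+P₂) = 2.109 m.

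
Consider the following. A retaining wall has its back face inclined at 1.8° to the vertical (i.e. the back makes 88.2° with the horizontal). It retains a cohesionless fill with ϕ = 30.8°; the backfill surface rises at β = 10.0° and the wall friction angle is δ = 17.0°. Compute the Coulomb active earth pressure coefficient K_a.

K_a = sin²(α+φ) / [sin²α · sin(α−δ) · (1 + √{sin(φ+δ)sin(φ−β) / (sin(α−δ)sin(α+β))})²].
With α = 88.2°, φ = 30.8°, δ = 17.0°, β = 10.0°: K_a = 0.3456.

0.346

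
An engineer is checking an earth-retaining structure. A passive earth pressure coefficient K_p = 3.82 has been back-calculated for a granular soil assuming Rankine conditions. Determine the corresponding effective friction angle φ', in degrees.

35.8°

K_p = (1+sin φ)/(1−sin φ) ⇒ sin φ = (K_p − 1)/(K_p + 1) = 0.5851.
φ = arcsin(0.5851) = 35.81°.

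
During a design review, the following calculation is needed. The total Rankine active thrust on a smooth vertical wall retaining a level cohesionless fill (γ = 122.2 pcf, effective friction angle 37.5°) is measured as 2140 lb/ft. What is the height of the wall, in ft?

12.0 ft

K_a = 0.2432. P_a = ½ K_a γ H² ⇒ H = √(2P_a/(K_a γ)).
H = √(2×2140/(0.2432×122.2)) = 12.00 ft.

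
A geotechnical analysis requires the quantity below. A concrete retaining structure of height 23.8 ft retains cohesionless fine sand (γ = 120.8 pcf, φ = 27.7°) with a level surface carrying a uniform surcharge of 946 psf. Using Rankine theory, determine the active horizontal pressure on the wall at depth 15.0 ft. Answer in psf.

1010 psf

K_a = (1 − sin φ)/(1 + sin φ) = 0.3653.
σ_v = γz + q = 120.8 × 15.0 + 946 = 2758 psf.
σ_h = K_a σ_v = 0.3653 × 2758 = 1008 psf.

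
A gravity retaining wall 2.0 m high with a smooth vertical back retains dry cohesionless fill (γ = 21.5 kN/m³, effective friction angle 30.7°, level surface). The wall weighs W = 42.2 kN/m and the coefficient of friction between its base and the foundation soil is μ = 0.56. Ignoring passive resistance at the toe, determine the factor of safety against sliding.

1.70

K_a = tan²(45° − 30.7°/2) = 0.3240.
P_a = ½K_aγH² = 0.5×0.3240×21.5×2.0² = 13.93 kN/m, acting at H/3 = 0.6667 m above the base.
FS_sliding = μW / P_a = 0.56×42.2 / 13.93 = 1.696.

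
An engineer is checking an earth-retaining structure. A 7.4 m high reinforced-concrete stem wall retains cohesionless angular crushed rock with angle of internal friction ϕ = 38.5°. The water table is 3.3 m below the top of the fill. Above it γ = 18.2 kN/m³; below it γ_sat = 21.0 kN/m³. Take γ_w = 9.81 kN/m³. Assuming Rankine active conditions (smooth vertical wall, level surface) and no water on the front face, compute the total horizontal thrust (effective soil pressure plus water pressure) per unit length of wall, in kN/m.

K_a = tan²(45° − φ/2) = 0.2327.
γ' = 21.0 − 9.81 = 11.19 kN/m³. Depth below WT = 4.1 m.
σ'_h at WT = K_a γ d_w = 13.97 kPa; at base = 13.97 + K_a γ' × 4.1 = 24.65 kPa.
P₁ (0–3.3 m) = ½×13.97×3.3 = 23.06. P₂ (3.3–7.4 m) = ½(13.97+24.65)×4.1 = 79.17.
P_w = ½ γ_w h₂² = 0.5×9.81×4.1² = 82.45. Total = 23.06+79.17+82.45 = 184.7 kN/m.

185 kN/m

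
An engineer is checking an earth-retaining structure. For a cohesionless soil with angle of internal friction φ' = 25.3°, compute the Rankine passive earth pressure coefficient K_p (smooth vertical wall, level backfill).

K_p = (1 + sin φ)/(1 − sin φ) = tan²(45° + 25.3°/2) = 2.493.

2.49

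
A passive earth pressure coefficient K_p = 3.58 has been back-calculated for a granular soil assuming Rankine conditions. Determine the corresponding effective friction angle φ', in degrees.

34.3°

K_p = (1+sin φ)/(1−sin φ) ⇒ sin φ = (K_p − 1)/(K_p + 1) = 0.5633.
φ = arcsin(0.5633) = 34.29°.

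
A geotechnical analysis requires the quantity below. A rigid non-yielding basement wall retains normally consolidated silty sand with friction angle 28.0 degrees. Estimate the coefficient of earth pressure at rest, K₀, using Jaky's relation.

0.531

K₀ = 1 − sin φ' = 1 − sin 28.0° = 0.5305.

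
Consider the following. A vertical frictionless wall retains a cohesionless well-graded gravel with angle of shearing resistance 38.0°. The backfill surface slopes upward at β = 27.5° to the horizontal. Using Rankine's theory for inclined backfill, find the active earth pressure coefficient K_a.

0.329

K_a = cos β · (cos β − √(cos²β − cos²φ)) / (cos β + √(cos²β − cos²φ)).
cos β = 0.8870, cos φ = 0.7880, √(cos²β − cos²φ) = 0.4072.
K_a = 0.8870 × (0.8870 − 0.4072)/(0.8870 + 0.4072) = 0.3288.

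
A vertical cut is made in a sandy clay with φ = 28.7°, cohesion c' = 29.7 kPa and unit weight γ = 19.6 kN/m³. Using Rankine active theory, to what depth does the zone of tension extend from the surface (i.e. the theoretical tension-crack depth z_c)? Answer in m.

5.11 m

K_a = tan²(45° − 28.7°/2) = 0.3511; √K_a = 0.5926.
The active pressure is zero where K_a γ z = 2c√K_a, so z_c = 2c/(γ√K_a) = 2×29.7/(19.6×0.5926) = 5.114 m.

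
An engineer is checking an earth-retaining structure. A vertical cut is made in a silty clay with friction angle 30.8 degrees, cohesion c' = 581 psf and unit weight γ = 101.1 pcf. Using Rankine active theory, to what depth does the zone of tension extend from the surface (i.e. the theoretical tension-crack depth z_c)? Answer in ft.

K_a = tan²(45° − 30.8°/2) = 0.3227; √K_a = 0.5681.
The active pressure is zero where K_a γ z = 2c√K_a, so z_c = 2c/(γ√K_a) = 2×581/(101.1×0.5681) = 20.23 ft.

20.2 ft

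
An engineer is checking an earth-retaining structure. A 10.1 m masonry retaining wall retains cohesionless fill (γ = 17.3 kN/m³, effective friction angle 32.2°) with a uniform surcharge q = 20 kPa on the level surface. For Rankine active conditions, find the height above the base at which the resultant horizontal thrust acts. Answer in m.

K_a = 0.3047.
Triangular part P₁ = ½K_aγH² = 268.9 at H/3 = 3.367 m; rectangular part P₂ = K_a q H = 61.56 at H/2 = 5.050 m.
ȳ = (P₁·3.367 + P₂·5.050)/(P₁+P₂) = 3.680 m.

3.68 m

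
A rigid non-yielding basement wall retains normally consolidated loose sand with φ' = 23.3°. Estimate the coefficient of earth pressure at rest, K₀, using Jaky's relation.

K₀ = 1 − sin φ' = 1 − sin 23.3° = 0.6045.

0.604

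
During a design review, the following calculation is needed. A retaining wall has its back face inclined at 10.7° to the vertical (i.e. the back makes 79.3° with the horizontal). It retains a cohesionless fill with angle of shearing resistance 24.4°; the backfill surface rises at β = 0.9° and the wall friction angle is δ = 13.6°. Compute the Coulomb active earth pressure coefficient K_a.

0.463

K_a = sin²(α+φ) / [sin²α · sin(α−δ) · (1 + √{sin(φ+δ)sin(φ−β) / (sin(α−δ)sin(α+β))})²].
With α = 79.3°, φ = 24.4°, δ = 13.6°, β = 0.9°: K_a = 0.4625.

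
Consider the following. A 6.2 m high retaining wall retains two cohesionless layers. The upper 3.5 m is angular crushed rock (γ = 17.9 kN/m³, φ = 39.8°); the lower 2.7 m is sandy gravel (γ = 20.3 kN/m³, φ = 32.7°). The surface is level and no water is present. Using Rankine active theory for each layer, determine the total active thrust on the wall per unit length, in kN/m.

96.6 kN/m

K_a1 = tan²(45°−39.8°/2) = 0.2194; K_a2 = tan²(45°−32.7°/2) = 0.2985.
Layer 1: σ at base = K_a1 γ₁ h₁ = 13.75 kPa; P₁ = ½×13.75×3.5 = 24.06.
Layer 2: σ_v at top = γ₁h₁ = 62.65; σ_h top = K_a2×62.65 = 18.70; σ_h base = K_a2×(62.65+20.3×2.7) = 35.06.
P₂ = ½(18.70+35.06)×2.7 = 72.58. Total P_a = 24.06+72.58 = 96.64 kN/m.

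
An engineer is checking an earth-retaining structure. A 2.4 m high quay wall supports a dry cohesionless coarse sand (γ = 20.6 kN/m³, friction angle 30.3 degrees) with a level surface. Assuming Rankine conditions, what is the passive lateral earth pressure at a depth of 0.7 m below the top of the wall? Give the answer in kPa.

K_p = (1 + sin φ)/(1 − sin φ) = 3.037.
σ_h = K_p γ z = 3.037 × 20.6 × 0.7 = 43.79 kPa.

43.8 kPa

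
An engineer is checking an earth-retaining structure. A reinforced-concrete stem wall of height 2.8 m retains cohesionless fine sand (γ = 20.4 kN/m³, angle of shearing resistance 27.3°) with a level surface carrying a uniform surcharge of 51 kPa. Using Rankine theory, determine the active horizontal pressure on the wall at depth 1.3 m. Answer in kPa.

K_a = (1 − sin φ)/(1 + sin φ) = 0.3711.
σ_v = γz + q = 20.4 × 1.3 + 51 = 77.52 kPa.
σ_h = K_a σ_v = 0.3711 × 77.52 = 28.77 kPa.

28.8 kPa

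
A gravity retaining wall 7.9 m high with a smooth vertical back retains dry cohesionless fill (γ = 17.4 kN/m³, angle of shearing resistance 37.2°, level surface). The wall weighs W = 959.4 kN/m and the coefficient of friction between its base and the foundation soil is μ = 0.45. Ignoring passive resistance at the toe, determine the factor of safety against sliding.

K_a = tan²(45° − 37.2°/2) = 0.2464.
P_a = ½K_aγH² = 0.5×0.2464×17.4×7.9² = 133.8 kN/m, acting at H/3 = 2.633 m above the base.
FS_sliding = μW / P_a = 0.45×959.4 / 133.8 = 3.227.

3.23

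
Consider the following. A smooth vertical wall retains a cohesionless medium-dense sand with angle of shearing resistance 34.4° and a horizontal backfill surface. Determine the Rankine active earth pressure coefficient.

0.278

K_a = (1 − sin φ)/(1 + sin φ) = (1 − sin 34.4°)/(1 + sin 34.4°) = 0.2780.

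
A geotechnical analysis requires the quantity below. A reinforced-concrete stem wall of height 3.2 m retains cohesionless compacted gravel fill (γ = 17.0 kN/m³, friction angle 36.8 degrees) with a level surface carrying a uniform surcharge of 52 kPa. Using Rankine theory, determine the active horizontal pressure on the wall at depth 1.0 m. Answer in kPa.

K_a = (1 − sin φ)/(1 + sin φ) = 0.2508.
σ_v = γz + q = 17.0 × 1.0 + 52 = 69.00 kPa.
σ_h = K_a σ_v = 0.2508 × 69.00 = 17.30 kPa.

17.3 kPa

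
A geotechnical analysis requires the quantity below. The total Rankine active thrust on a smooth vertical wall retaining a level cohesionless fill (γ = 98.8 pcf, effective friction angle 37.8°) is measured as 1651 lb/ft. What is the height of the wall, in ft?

K_a = 0.2400. P_a = ½ K_a γ H² ⇒ H = √(2P_a/(K_a γ)).
H = √(2×1651/(0.2400×98.8)) = 11.80 ft.

11.8 ft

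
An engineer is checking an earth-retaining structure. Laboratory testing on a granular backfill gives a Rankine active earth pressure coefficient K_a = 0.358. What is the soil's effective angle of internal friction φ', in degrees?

K_a = tan²(45° − φ/2) ⇒ 45° − φ/2 = arctan(√0.358) = 30.89°.
φ = 2(45° − 30.89°) = 28.21°.

28.2°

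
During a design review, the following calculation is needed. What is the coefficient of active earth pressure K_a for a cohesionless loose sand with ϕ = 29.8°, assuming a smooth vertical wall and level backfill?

K_a = (1 − sin φ)/(1 + sin φ) = (1 − sin 29.8°)/(1 + sin 29.8°) = 0.3360.

0.336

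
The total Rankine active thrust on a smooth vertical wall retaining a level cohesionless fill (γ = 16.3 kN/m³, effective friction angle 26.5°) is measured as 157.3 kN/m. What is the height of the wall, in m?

K_a = 0.3829. P_a = ½ K_a γ H² ⇒ H = √(2P_a/(K_a γ)).
H = √(2×157.3/(0.3829×16.3)) = 7.099 m.

7.10 m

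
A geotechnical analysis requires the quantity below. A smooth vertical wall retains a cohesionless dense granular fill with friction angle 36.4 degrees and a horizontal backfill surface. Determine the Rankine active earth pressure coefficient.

0.255

K_a = (1 − sin φ)/(1 + sin φ) = (1 − sin 36.4°)/(1 + sin 36.4°) = 0.2552.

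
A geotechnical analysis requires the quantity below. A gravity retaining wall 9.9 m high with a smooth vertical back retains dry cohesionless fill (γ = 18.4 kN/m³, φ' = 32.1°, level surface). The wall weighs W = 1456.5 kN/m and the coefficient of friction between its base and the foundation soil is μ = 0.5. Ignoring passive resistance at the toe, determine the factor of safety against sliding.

K_a = tan²(45° − 32.1°/2) = 0.3060.
P_a = ½K_aγH² = 0.5×0.3060×18.4×9.9² = 275.9 kN/m, acting at H/3 = 3.300 m above the base.
FS_sliding = μW / P_a = 0.5×1456.5 / 275.9 = 2.639.

2.64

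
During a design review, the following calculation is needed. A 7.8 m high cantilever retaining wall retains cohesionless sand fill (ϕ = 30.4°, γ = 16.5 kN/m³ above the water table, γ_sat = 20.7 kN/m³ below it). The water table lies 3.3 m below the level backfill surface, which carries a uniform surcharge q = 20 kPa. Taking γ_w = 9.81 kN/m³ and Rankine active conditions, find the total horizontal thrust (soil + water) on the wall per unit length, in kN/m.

K_a = tan²(45° − φ/2) = 0.3280.
γ' = 20.7 − 9.81 = 10.89 kN/m³. h₂ = H − d_w = 4.5 m.
σ'_h: at surface K_a·q = 6.560; at WT K_a(q+γd_w) = 24.42; at base K_a(q+γd_w+γ'h₂) = 40.49 kPa.
P₁ = ½(6.560+24.42)×3.3 = 51.12; P₂ = ½(24.42+40.49)×4.5 = 146.1; P_w = ½γ_w h₂² = 99.33.
Total = 51.12+146.1+99.33 = 296.5 kN/m.

296 kN/m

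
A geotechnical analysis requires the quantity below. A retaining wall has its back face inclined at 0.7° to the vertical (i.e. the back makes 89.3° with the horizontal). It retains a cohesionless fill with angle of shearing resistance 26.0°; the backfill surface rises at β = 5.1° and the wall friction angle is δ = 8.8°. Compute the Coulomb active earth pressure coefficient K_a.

0.392

K_a = sin²(α+φ) / [sin²α · sin(α−δ) · (1 + √{sin(φ+δ)sin(φ−β) / (sin(α−δ)sin(α+β))})²].
With α = 89.3°, φ = 26.0°, δ = 8.8°, β = 5.1°: K_a = 0.3915.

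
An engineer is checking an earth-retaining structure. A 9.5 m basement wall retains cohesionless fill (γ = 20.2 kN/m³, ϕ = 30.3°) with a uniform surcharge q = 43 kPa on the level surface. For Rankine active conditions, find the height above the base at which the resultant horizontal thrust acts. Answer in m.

K_a = 0.3293.
Triangular part P₁ = ½K_aγH² = 300.2 at H/3 = 3.167 m; rectangular part P₂ = K_a q H = 134.5 at H/2 = 4.750 m.
ȳ = (P₁·3.167 + P₂·4.750)/(P₁+P₂) = 3.657 m.

3.66 m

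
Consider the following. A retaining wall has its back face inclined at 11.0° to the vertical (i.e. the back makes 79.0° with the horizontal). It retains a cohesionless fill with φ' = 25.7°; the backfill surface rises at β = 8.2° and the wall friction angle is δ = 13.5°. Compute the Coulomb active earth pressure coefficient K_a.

K_a = sin²(α+φ) / [sin²α · sin(α−δ) · (1 + √{sin(φ+δ)sin(φ−β) / (sin(α−δ)sin(α+β))})²].
With α = 79.0°, φ = 25.7°, δ = 13.5°, β = 8.2°: K_a = 0.5024.

0.502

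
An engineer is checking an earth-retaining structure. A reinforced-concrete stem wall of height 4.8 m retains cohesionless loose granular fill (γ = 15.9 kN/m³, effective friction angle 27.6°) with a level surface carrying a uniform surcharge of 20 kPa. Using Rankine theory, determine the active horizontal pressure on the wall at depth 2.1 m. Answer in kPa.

19.6 kPa

K_a = (1 − sin φ)/(1 + sin φ) = 0.3668.
σ_v = γz + q = 15.9 × 2.1 + 20 = 53.39 kPa.
σ_h = K_a σ_v = 0.3668 × 53.39 = 19.58 kPa.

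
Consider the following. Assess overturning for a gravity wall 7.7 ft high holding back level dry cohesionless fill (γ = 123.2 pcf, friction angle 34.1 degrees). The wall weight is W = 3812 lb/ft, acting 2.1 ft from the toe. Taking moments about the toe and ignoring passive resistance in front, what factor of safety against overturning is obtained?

K_a = tan²(45° − 34.1°/2) = 0.2815.
P_a = ½K_aγH² = 0.5×0.2815×123.2×7.7² = 1028 lb/ft, acting at H/3 = 2.567 ft above the base.
Overturning moment M_o = P_a × H/3 = 1028 × 2.567 = 2639.
Resisting moment M_r = W × 2.1 = 3812 × 2.1 = 8005.
FS_overturning = M_r/M_o = 8005/2639 = 3.033.

3.03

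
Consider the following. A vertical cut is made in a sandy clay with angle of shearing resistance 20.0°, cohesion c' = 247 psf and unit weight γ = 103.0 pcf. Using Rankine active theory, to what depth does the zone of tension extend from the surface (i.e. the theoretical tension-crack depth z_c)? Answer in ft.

6.85 ft

K_a = tan²(45° − 20.0°/2) = 0.4903; √K_a = 0.7002.
The active pressure is zero where K_a γ z = 2c√K_a, so z_c = 2c/(γ√K_a) = 2×247/(103.0×0.7002) = 6.850 ft.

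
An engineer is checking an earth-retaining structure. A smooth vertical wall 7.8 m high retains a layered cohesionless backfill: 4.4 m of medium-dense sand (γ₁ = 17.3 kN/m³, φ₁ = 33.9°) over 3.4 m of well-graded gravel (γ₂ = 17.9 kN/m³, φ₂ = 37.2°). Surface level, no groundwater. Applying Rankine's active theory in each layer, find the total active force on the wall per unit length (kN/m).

137 kN/m

K_a1 = tan²(45°−33.9°/2) = 0.2839; K_a2 = tan²(45°−37.2°/2) = 0.2464.
Layer 1: σ at base = K_a1 γ₁ h₁ = 21.61 kPa; P₁ = ½×21.61×4.4 = 47.54.
Layer 2: σ_v at top = γ₁h₁ = 76.12; σ_h top = K_a2×76.12 = 18.76; σ_h base = K_a2×(76.12+17.9×3.4) = 33.75.
P₂ = ½(18.76+33.75)×3.4 = 89.27. Total P_a = 47.54+89.27 = 136.8 kN/m.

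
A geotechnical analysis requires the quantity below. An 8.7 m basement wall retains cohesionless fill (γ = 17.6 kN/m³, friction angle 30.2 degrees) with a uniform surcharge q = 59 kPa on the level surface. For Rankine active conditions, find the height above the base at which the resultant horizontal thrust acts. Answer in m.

3.53 m

K_a = 0.3307.
Triangular part P₁ = ½K_aγH² = 220.2 at H/3 = 2.900 m; rectangular part P₂ = K_a q H = 169.7 at H/2 = 4.350 m.
ȳ = (P₁·2.900 + P₂·4.350)/(P₁+P₂) = 3.531 m.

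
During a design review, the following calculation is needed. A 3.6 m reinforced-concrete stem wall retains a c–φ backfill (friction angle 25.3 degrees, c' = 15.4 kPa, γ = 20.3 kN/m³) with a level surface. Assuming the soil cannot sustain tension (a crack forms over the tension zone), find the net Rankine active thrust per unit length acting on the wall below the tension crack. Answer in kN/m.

K_a = 0.4012; √K_a = 0.6334.
Tension-crack depth z_c = 2c/(γ√K_a) = 2×15.4/(20.3×0.6334) = 2.395 m.
σ_a at base = K_a γ H − 2c√K_a = 0.4012×20.3×3.6 − 2×15.4×0.6334 = 9.810 kPa.
P_a = ½ × 9.810 × (H − z_c) = 0.5×9.810×1.205 = 5.909 kN/m.

5.91 kN/m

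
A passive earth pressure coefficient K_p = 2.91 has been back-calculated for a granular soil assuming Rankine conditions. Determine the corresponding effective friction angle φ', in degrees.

K_p = (1+sin φ)/(1−sin φ) ⇒ sin φ = (K_p − 1)/(K_p + 1) = 0.4885.
φ = arcsin(0.4885) = 29.24°.

29.2°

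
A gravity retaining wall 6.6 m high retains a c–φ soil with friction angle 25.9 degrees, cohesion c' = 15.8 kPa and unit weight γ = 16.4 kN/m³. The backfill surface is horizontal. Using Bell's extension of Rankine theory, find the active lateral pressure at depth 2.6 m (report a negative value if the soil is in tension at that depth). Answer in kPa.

-3.07 kPa

K_a = (1 − sin φ)/(1 + sin φ) = 0.3920.
σ_a = K_a γ z − 2c√K_a = 0.3920×16.4×2.6 − 2×15.8×0.6261 = -3.070 kPa.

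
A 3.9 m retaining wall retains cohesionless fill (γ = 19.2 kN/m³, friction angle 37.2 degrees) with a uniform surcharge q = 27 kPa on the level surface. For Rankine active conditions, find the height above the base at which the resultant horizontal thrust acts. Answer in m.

1.57 m

K_a = 0.2464.
Triangular part P₁ = ½K_aγH² = 35.98 at H/3 = 1.300 m; rectangular part P₂ = K_a q H = 25.95 at H/2 = 1.950 m.
ȳ = (P₁·1.300 + P₂·1.950)/(P₁+P₂) = 1.572 m.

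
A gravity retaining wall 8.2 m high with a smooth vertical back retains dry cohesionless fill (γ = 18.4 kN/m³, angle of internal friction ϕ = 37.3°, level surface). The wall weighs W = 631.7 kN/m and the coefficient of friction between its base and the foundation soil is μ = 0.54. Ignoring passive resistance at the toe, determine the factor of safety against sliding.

K_a = tan²(45° − 37.3°/2) = 0.2453.
P_a = ½K_aγH² = 0.5×0.2453×18.4×8.2² = 151.8 kN/m, acting at H/3 = 2.733 m above the base.
FS_sliding = μW / P_a = 0.54×631.7 / 151.8 = 2.248.

2.25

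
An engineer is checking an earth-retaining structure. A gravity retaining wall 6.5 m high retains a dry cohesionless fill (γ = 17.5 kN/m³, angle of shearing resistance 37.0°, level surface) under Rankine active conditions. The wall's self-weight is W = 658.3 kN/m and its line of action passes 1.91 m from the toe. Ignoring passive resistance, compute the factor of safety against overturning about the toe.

K_a = tan²(45° − 37.0°/2) = 0.2486.
P_a = ½K_aγH² = 0.5×0.2486×17.5×6.5² = 91.90 kN/m, acting at H/3 = 2.167 m above the base.
Overturning moment M_o = P_a × H/3 = 91.90 × 2.167 = 199.1.
Resisting moment M_r = W × 1.91 = 658.3 × 1.91 = 1257.
FS_overturning = M_r/M_o = 1257/199.1 = 6.315.

6.31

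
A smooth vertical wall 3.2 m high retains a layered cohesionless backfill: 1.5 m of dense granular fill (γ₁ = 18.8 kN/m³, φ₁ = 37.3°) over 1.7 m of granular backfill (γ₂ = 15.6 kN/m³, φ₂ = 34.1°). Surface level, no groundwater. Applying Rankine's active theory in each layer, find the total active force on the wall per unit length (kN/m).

25.0 kN/m

K_a1 = tan²(45°−37.3°/2) = 0.2453; K_a2 = tan²(45°−34.1°/2) = 0.2815.
Layer 1: σ at base = K_a1 γ₁ h₁ = 6.919 kPa; P₁ = ½×6.919×1.5 = 5.189.
Layer 2: σ_v at top = γ₁h₁ = 28.20; σ_h top = K_a2×28.20 = 7.939; σ_h base = K_a2×(28.20+15.6×1.7) = 15.41.
P₂ = ½(7.939+15.41)×1.7 = 19.84. Total P_a = 5.189+19.84 = 25.03 kN/m.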